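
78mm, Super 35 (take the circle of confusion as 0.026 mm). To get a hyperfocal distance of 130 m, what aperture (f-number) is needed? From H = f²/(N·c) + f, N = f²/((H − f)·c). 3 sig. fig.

Rearrange H = f²/(N·c) + f for N: N = f² / ((H − f)·c).
N = 78² / ((130000 − 78) × 0.026) = 6084 / 3378 ≈ 1.80.

f/1.80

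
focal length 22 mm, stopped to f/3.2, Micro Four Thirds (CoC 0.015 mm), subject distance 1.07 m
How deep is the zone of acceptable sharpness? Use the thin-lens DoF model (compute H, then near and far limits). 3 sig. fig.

Hyperfocal distance H = f²/(N·c) + f = 22²/(3.2 × 0.015) + 22 = 484/0.048 + 22 ≈ 10105.3 mm ≈ 10.11 m.
Near limit Dn = s·(H − f)/(H + s − 2f) = 1070 × (10105.3 − 22) / (10105.3 + 1070 − 2 × 22) = 1070 × 10083.3 / 11131.3 ≈ 969.26 mm.
Far limit Df = s·(H − f)/(H − s) = 1070 × (10105.3 − 22) / (10105.3 − 1070) = 1070 × 10083.3 / 9035.3 ≈ 1194.11 mm.
Depth of field = Df − Dn = 1194.11 − 969.26 ≈ 224.85 mm.

225 mm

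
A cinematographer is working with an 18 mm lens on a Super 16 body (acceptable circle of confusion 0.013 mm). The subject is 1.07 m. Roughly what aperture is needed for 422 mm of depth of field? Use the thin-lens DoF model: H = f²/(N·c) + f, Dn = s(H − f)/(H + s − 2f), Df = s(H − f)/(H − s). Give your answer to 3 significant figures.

f/4.50

Write h = H − f = f²/(N·c). The thin-lens limits are Dn = s·h/(h + (s−f)) and Df = s·h/(h − (s−f)), so DoF = Df − Dn = 2·s·(s−f)·h / (h² − (s−f)²).
That is a quadratic in h: DoF·h² − 2·s·(s−f)·h − DoF·(s−f)² = 0 ⇒ h = (s−f)·(s + √(s² + DoF²)) / DoF = 1052 × (1070 + √(1070² + 422²)) / 422 = 1052 × (1070 + 1150.21) / 422 ≈ 5534.7 mm.
Then N = f²/(c·h) = 18² / (0.013 × 5534.7) = 324 / 71.952 ≈ 4.50.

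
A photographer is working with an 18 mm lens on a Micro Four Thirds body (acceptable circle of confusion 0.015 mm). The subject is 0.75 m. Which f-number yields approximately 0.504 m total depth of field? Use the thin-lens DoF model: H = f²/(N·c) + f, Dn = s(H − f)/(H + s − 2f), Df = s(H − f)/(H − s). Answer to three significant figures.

f/8.99

Write h = H − f = f²/(N·c). The thin-lens limits are Dn = s·h/(h + (s−f)) and Df = s·h/(h − (s−f)), so DoF = Df − Dn = 2·s·(s−f)·h / (h² − (s−f)²).
That is a quadratic in h: DoF·h² − 2·s·(s−f)·h − DoF·(s−f)² = 0 ⇒ h = (s−f)·(s + √(s² + DoF²)) / DoF = 732 × (750 + √(750² + 504²)) / 504 = 732 × (750 + 903.613) / 504 ≈ 2401.7 mm.
Then N = f²/(c·h) = 18² / (0.015 × 2401.7) = 324 / 36.025 ≈ 8.99.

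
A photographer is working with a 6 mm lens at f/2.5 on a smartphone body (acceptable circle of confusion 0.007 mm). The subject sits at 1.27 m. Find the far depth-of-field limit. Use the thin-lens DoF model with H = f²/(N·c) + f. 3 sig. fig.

3.29 m

Hyperfocal distance H = f²/(N·c) + f = 6²/(2.5 × 0.007) + 6 = 36/0.0175 + 6 ≈ 2063.1 mm ≈ 2.063 m.
Far limit Df = s·(H − f)/(H − s) = 1270 × (2063.1 − 6) / (2063.1 − 1270) = 1270 × 2057.1 / 793.1 ≈ 3293.9 mm ≈ 3.29 m.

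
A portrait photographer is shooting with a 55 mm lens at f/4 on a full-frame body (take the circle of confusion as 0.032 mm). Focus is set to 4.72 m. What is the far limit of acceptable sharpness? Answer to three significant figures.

5.88 m

Hyperfocal distance H = f²/(N·c) + f = 55²/(4 × 0.032) + 55 = 3025/0.128 + 55 ≈ 23687.8 mm ≈ 23.69 m.
Far limit Df = s·(H − f)/(H − s) = 4720 × (23687.8 − 55) / (23687.8 − 4720) = 4720 × 23632.8 / 18967.8 ≈ 5880.9 mm ≈ 5.88 m.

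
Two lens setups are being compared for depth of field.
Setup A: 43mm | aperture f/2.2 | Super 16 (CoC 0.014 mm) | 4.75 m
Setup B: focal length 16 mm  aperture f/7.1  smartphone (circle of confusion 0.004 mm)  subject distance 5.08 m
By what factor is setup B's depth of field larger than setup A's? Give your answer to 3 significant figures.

11.1

Setup A: H = 43²/(2.2×0.014) + 43 ≈ 60075.5 mm; DoF = Df − Dn = 5154.12 − 4404.64 ≈ 749.48 mm.
Setup B: H = 16²/(7.1×0.004) + 16 ≈ 9030.1 mm; DoF = Df − Dn = 11592.5 − 3252.7 ≈ 8339.8 mm.
Ratio = 8339.8 / 749.48 ≈ 11.1.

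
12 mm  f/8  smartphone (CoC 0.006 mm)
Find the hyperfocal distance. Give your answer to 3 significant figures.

3.01 m

Hyperfocal distance H = f²/(N·c) + f = 12²/(8 × 0.006) + 12 = 144/0.048 + 12 ≈ 3012.0 mm ≈ 3.01 m.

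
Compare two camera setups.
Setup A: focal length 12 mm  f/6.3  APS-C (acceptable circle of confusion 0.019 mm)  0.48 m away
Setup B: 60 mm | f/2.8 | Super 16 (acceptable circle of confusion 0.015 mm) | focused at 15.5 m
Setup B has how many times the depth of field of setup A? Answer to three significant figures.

Setup A: H = 12²/(6.3×0.019) + 12 ≈ 1215.0 mm; DoF = Df − Dn = 785.63 − 345.57 ≈ 440.06 mm.
Setup B: H = 60²/(2.8×0.015) + 60 ≈ 85774.3 mm; DoF = Df − Dn = 18905.5 − 13134.1 ≈ 5771.4 mm.
Ratio = 5771.4 / 440.06 ≈ 13.1.

13.1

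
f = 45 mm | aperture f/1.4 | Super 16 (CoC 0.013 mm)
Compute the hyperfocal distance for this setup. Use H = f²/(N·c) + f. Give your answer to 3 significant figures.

111 m

Hyperfocal distance H = f²/(N·c) + f = 45²/(1.4 × 0.013) + 45 = 2025/0.0182 + 45 ≈ 111308.7 mm ≈ 111 m.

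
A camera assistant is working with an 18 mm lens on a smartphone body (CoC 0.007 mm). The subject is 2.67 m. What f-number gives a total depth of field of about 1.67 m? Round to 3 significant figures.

Write h = H − f = f²/(N·c). The thin-lens limits are Dn = s·h/(h + (s−f)) and Df = s·h/(h − (s−f)), so DoF = Df − Dn = 2·s·(s−f)·h / (h² − (s−f)²).
That is a quadratic in h: DoF·h² − 2·s·(s−f)·h − DoF·(s−f)² = 0 ⇒ h = (s−f)·(s + √(s² + DoF²)) / DoF = 2652 × (2670 + √(2670² + 1670²)) / 1670 = 2652 × (2670 + 3149.25) / 1670 ≈ 9241.1 mm.
Then N = f²/(c·h) = 18² / (0.007 × 9241.1) = 324 / 64.688 ≈ 5.01.

f/5.01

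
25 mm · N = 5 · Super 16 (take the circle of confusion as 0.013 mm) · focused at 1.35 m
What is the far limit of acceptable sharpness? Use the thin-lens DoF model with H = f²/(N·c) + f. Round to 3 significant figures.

1.57 m

Hyperfocal distance H = f²/(N·c) + f = 25²/(5 × 0.013) + 25 = 625/0.065 + 25 ≈ 9640.4 mm ≈ 9.640 m.
Far limit Df = s·(H − f)/(H − s) = 1350 × (9640.4 − 25) / (9640.4 − 1350) = 1350 × 9615.4 / 8290.4 ≈ 1565.8 mm ≈ 1.57 m.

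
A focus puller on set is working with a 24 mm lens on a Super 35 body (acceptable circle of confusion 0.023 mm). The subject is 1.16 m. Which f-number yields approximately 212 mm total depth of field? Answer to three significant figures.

Write h = H − f = f²/(N·c). The thin-lens limits are Dn = s·h/(h + (s−f)) and Df = s·h/(h − (s−f)), so DoF = Df − Dn = 2·s·(s−f)·h / (h² − (s−f)²).
That is a quadratic in h: DoF·h² − 2·s·(s−f)·h − DoF·(s−f)² = 0 ⇒ h = (s−f)·(s + √(s² + DoF²)) / DoF = 1136 × (1160 + √(1160² + 212²)) / 212 = 1136 × (1160 + 1179.21) / 212 ≈ 12535 mm.
Then N = f²/(c·h) = 24² / (0.023 × 12535) = 576 / 288.30 ≈ 2.00.

f/2.00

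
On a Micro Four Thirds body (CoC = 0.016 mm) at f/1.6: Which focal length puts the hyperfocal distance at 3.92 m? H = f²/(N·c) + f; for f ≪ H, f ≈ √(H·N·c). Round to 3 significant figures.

From H = f²/(N·c) + f, with f ≪ H: f ≈ √(H·N·c) = √(3920 × 1.6 × 0.016) = √100.35 ≈ 10.02 mm.
The +f correction barely moves this — solving exactly, f² + N·c·f − N·c·H = 0 ⇒ f = (−N·c + √((N·c)² + 4·N·c·H))/2 = (−0.0256 + √401.41)/2 ≈ 10.005 mm, so f ≈ 10.0 mm.

10.0 mm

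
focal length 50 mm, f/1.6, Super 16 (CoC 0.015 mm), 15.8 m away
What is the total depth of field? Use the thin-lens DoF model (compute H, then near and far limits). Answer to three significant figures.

Hyperfocal distance H = f²/(N·c) + f = 50²/(1.6 × 0.015) + 50 = 2500/0.024 + 50 ≈ 104216.7 mm ≈ 104.2 m.
Near limit Dn = s·(H − f)/(H + s − 2f) = 15800 × (104216.7 − 50) / (104216.7 + 15800 − 2 × 50) = 15800 × 104166.7 / 119916.7 ≈ 13724.8 mm.
Far limit Df = s·(H − f)/(H − s) = 15800 × (104216.7 − 50) / (104216.7 − 15800) = 15800 × 104166.7 / 88416.7 ≈ 18614.5 mm.
Depth of field = Df − Dn = 18614.5 − 13724.8 ≈ 4889.7 mm ≈ 4.89 m.

4.89 m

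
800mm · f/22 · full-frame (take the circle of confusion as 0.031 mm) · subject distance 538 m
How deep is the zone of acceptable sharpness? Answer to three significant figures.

Hyperfocal distance H = f²/(N·c) + f = 800²/(22 × 0.031) + 800 = 640000/0.682 + 800 ≈ 939216.4 mm ≈ 939.2 m.
Near limit Dn = s·(H − f)/(H + s − 2f) = 538000 × (939216.4 − 800) / (939216.4 + 538000 − 2 × 800) = 538000 × 938416.4 / 1475616.4 ≈ 342140 mm.
Far limit Df = s·(H − f)/(H − s) = 538000 × (939216.4 − 800) / (939216.4 − 538000) = 538000 × 938416.4 / 401216.4 ≈ 1258343 mm.
Depth of field = Df − Dn = 1258343 − 342140 ≈ 916203 mm ≈ 916 m.

916 m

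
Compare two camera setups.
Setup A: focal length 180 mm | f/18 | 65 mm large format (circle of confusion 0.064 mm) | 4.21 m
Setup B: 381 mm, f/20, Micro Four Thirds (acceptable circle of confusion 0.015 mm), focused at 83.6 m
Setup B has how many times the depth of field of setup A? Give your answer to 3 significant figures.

Setup A: H = 180²/(18×0.064) + 180 ≈ 28305.0 mm; DoF = Df − Dn = 4914.1 − 3682.4 ≈ 1231.7 mm.
Setup B: H = 381²/(20×0.015) + 381 ≈ 484251.0 mm; DoF = Df − Dn = 100965 − 71332 ≈ 29633 mm.
Ratio = 29633 / 1231.7 ≈ 24.1.

24.1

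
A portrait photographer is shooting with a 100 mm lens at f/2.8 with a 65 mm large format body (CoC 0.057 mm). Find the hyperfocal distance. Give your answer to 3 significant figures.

Hyperfocal distance H = f²/(N·c) + f = 100²/(2.8 × 0.057) + 100 = 10000/0.1596 + 100 ≈ 62756.6 mm ≈ 62.8 m.

62.8 m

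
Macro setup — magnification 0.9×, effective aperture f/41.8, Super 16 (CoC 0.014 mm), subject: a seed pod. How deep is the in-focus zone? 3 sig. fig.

1.44 mm

At magnification m, DoF ≈ 2·N_eff·c/m² = 2 × 41.8 × 0.014 / 0.9² = 1.17 / 0.81 ≈ 1.44 mm.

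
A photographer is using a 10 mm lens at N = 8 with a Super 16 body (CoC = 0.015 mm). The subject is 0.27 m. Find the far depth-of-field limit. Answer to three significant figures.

Hyperfocal distance H = f²/(N·c) + f = 10²/(8 × 0.015) + 10 = 100/0.12 + 10 ≈ 843.3 mm ≈ 0.843 m.
Far limit Df = s·(H − f)/(H − s) = 270 × (843.3 − 10) / (843.3 − 270) = 270 × 833.3 / 573.3 ≈ 392.44 mm.

392 mm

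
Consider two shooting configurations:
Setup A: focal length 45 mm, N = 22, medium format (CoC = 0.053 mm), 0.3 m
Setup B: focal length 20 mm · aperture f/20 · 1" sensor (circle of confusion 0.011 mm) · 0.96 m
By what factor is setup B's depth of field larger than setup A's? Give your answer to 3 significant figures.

Setup A: H = 45²/(22×0.053) + 45 ≈ 1781.7 mm; DoF = Df − Dn = 351.630 − 261.591 ≈ 90.039 mm.
Setup B: H = 20²/(20×0.011) + 20 ≈ 1838.2 mm; DoF = Df − Dn = 1987.6 − 632.8 ≈ 1354.8 mm.
Ratio = 1354.8 / 90.039 ≈ 15.0.

15.0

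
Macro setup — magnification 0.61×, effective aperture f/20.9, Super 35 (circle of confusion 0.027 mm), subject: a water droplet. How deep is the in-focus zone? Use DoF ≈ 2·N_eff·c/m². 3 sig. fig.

At magnification m, DoF ≈ 2·N_eff·c/m² = 2 × 20.9 × 0.027 / 0.61² = 1.129 / 0.3721 ≈ 3.03 mm.

3.03 mm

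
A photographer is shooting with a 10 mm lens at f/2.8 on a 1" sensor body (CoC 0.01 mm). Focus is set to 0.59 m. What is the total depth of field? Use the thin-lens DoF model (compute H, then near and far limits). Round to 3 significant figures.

197 mm

Hyperfocal distance H = f²/(N·c) + f = 10²/(2.8 × 0.01) + 10 = 100/0.028 + 10 ≈ 3581.4 mm ≈ 3.581 m.
Near limit Dn = s·(H − f)/(H + s − 2f) = 590 × (3581.4 − 10) / (3581.4 + 590 − 2 × 10) = 590 × 3571.4 / 4151.4 ≈ 507.57 mm.
Far limit Df = s·(H − f)/(H − s) = 590 × (3581.4 − 10) / (3581.4 − 590) = 590 × 3571.4 / 2991.4 ≈ 704.39 mm.
Depth of field = Df − Dn = 704.39 − 507.57 ≈ 196.82 mm.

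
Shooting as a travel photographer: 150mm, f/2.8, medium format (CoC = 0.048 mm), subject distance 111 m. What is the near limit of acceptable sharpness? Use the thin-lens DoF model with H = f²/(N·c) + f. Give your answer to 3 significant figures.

Hyperfocal distance H = f²/(N·c) + f = 150²/(2.8 × 0.048) + 150 = 22500/0.1344 + 150 ≈ 167560.7 mm ≈ 167.6 m.
Near limit Dn = s·(H − f)/(H + s − 2f) = 111000 × (167560.7 − 150) / (167560.7 + 111000 − 2 × 150) = 111000 × 167410.7 / 278260.7 ≈ 66781 mm ≈ 66.8 m.

66.8 m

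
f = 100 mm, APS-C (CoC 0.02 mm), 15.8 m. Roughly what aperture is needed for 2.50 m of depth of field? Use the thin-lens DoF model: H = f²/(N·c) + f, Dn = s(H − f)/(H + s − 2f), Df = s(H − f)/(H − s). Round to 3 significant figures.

Write h = H − f = f²/(N·c). The thin-lens limits are Dn = s·h/(h + (s−f)) and Df = s·h/(h − (s−f)), so DoF = Df − Dn = 2·s·(s−f)·h / (h² − (s−f)²).
That is a quadratic in h: DoF·h² − 2·s·(s−f)·h − DoF·(s−f)² = 0 ⇒ h = (s−f)·(s + √(s² + DoF²)) / DoF = 15700 × (15800 + √(15800² + 2500²)) / 2500 = 15700 × (15800 + 15996.6) / 2500 ≈ 199682 mm.
Then N = f²/(c·h) = 100² / (0.02 × 199682) = 10000 / 3993.6 ≈ 2.50.

f/2.50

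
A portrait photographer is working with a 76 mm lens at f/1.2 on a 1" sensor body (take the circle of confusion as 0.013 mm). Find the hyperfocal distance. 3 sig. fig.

370 m

Hyperfocal distance H = f²/(N·c) + f = 76²/(1.2 × 0.013) + 76 = 5776/0.0156 + 76 ≈ 370332.4 mm ≈ 370 m.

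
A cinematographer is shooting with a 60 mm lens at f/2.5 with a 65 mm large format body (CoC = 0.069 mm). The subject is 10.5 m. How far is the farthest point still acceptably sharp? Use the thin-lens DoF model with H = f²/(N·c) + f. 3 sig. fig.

Hyperfocal distance H = f²/(N·c) + f = 60²/(2.5 × 0.069) + 60 = 3600/0.1725 + 60 ≈ 20929.6 mm ≈ 20.93 m.
Far limit Df = s·(H − f)/(H − s) = 10500 × (20929.6 − 60) / (20929.6 − 10500) = 10500 × 20869.6 / 10429.6 ≈ 21011 mm ≈ 21.0 m.

21.0 m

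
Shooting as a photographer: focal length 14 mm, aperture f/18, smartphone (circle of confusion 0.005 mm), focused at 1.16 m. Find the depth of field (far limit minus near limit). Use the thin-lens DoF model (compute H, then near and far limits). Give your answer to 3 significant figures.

1.69 m

Hyperfocal distance H = f²/(N·c) + f = 14²/(18 × 0.005) + 14 = 196/0.09 + 14 ≈ 2191.8 mm ≈ 2.192 m.
Near limit Dn = s·(H − f)/(H + s − 2f) = 1160 × (2191.8 − 14) / (2191.8 + 1160 − 2 × 14) = 1160 × 2177.8 / 3323.8 ≈ 760.0 mm.
Far limit Df = s·(H − f)/(H − s) = 1160 × (2191.8 − 14) / (2191.8 − 1160) = 1160 × 2177.8 / 1031.8 ≈ 2448.4 mm.
Depth of field = Df − Dn = 2448.4 − 760.0 ≈ 1688.4 mm ≈ 1.69 m.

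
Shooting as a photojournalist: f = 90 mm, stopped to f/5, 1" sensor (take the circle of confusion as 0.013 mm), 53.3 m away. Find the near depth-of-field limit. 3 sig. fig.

37.4 m

Hyperfocal distance H = f²/(N·c) + f = 90²/(5 × 0.013) + 90 = 8100/0.065 + 90 ≈ 124705.4 mm ≈ 124.7 m.
Near limit Dn = s·(H − f)/(H + s − 2f) = 53300 × (124705.4 − 90) / (124705.4 + 53300 − 2 × 90) = 53300 × 124615.4 / 177825.4 ≈ 37351 mm ≈ 37.4 m.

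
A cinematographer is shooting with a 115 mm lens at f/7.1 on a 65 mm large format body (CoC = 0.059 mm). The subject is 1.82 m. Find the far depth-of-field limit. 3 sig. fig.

Hyperfocal distance H = f²/(N·c) + f = 115²/(7.1 × 0.059) + 115 = 13225/0.4189 + 115 ≈ 31685.8 mm ≈ 31.69 m.
Far limit Df = s·(H − f)/(H − s) = 1820 × (31685.8 − 115) / (31685.8 − 1820) = 1820 × 31570.8 / 29865.8 ≈ 1923.9 mm ≈ 1.92 m.

1.92 m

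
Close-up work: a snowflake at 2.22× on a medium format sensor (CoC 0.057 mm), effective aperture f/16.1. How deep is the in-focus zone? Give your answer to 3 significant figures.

At magnification m, DoF ≈ 2·N_eff·c/m² = 2 × 16.1 × 0.057 / 2.22² = 1.835 / 4.928 ≈ 0.372 mm.

0.372 mm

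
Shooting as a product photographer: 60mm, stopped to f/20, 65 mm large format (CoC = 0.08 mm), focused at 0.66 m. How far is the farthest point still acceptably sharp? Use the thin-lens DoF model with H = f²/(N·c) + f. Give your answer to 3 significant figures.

Hyperfocal distance H = f²/(N·c) + f = 60²/(20 × 0.08) + 60 = 3600/1.6 + 60 ≈ 2310.0 mm ≈ 2.310 m.
Far limit Df = s·(H − f)/(H − s) = 660 × (2310.0 − 60) / (2310.0 − 660) = 660 × 2250.0 / 1650.0 ≈ 900.00 mm ≈ 0.900 m.

0.900 m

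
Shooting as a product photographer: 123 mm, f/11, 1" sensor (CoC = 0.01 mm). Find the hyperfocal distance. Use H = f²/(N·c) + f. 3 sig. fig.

Hyperfocal distance H = f²/(N·c) + f = 123²/(11 × 0.01) + 123 = 15129/0.11 + 123 ≈ 137659.4 mm ≈ 138 m.

138 m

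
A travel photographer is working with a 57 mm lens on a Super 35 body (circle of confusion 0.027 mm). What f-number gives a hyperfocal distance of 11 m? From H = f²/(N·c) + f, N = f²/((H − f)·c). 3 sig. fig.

f/11

Rearrange H = f²/(N·c) + f for N: N = f² / ((H − f)·c).
N = 57² / ((11000 − 57) × 0.027) = 3249 / 295.5 ≈ 11.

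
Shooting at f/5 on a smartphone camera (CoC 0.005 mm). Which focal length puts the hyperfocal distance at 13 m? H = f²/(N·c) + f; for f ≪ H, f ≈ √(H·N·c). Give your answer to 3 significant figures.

From H = f²/(N·c) + f, with f ≪ H: f ≈ √(H·N·c) = √(13000 × 5 × 0.005) = √325.00 ≈ 18.03 mm.
The +f correction barely moves this — solving exactly, f² + N·c·f − N·c·H = 0 ⇒ f = (−N·c + √((N·c)² + 4·N·c·H))/2 = (−0.025 + √1300.0)/2 ≈ 18.015 mm, so f ≈ 18.0 mm.

18.0 mm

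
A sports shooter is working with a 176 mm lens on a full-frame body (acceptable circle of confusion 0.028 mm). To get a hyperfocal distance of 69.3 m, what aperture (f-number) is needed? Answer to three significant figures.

f/16

Rearrange H = f²/(N·c) + f for N: N = f² / ((H − f)·c).
N = 176² / ((69300 − 176) × 0.028) = 30976 / 1935 ≈ 16.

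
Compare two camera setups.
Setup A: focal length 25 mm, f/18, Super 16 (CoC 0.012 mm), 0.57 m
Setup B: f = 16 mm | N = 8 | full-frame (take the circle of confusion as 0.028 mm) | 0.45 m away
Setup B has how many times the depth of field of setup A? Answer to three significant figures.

Setup A: H = 25²/(18×0.012) + 25 ≈ 2918.5 mm; DoF = Df − Dn = 702.27 − 479.66 ≈ 222.61 mm.
Setup B: H = 16²/(8×0.028) + 16 ≈ 1158.9 mm; DoF = Df − Dn = 725.51 − 326.15 ≈ 399.36 mm.
Ratio = 399.36 / 222.61 ≈ 1.79.

1.79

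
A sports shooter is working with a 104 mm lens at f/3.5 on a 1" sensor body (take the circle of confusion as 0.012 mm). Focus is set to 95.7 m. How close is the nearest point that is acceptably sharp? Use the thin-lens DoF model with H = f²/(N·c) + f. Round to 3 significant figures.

Hyperfocal distance H = f²/(N·c) + f = 104²/(3.5 × 0.012) + 104 = 10816/0.042 + 104 ≈ 257627.8 mm ≈ 257.6 m.
Near limit Dn = s·(H − f)/(H + s − 2f) = 95700 × (257627.8 − 104) / (257627.8 + 95700 − 2 × 104) = 95700 × 257523.8 / 353119.8 ≈ 69792 mm ≈ 69.8 m.

69.8 m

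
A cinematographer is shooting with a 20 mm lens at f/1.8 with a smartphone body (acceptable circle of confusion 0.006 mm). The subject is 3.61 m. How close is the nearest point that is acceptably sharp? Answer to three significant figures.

Hyperfocal distance H = f²/(N·c) + f = 20²/(1.8 × 0.006) + 20 = 400/0.0108 + 20 ≈ 37057.0 mm ≈ 37.06 m.
Near limit Dn = s·(H − f)/(H + s − 2f) = 3610 × (37057.0 − 20) / (37057.0 + 3610 − 2 × 20) = 3610 × 37037.0 / 40627.0 ≈ 3291.0 mm ≈ 3.29 m.

3.29 m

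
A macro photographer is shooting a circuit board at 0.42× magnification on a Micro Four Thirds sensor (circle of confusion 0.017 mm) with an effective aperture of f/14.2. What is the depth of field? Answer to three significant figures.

2.74 mm

At magnification m, DoF ≈ 2·N_eff·c/m² = 2 × 14.2 × 0.017 / 0.42² = 0.4828 / 0.1764 ≈ 2.74 mm.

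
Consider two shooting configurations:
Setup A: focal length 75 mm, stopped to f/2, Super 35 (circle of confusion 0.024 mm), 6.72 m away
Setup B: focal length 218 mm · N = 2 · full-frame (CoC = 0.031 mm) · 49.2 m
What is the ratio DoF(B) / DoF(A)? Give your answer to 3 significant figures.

8.26

Setup A: H = 75²/(2×0.024) + 75 ≈ 117262.5 mm; DoF = Df − Dn = 7123.96 − 6359.40 ≈ 764.56 mm.
Setup B: H = 218²/(2×0.031) + 218 ≈ 766734.1 mm; DoF = Df − Dn = 52558.6 − 46244.9 ≈ 6313.7 mm.
Ratio = 6313.7 / 764.56 ≈ 8.26.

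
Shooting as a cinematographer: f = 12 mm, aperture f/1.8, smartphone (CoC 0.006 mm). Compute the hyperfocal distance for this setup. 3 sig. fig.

Hyperfocal distance H = f²/(N·c) + f = 12²/(1.8 × 0.006) + 12 = 144/0.0108 + 12 ≈ 13345.3 mm ≈ 13.3 m.

13.3 m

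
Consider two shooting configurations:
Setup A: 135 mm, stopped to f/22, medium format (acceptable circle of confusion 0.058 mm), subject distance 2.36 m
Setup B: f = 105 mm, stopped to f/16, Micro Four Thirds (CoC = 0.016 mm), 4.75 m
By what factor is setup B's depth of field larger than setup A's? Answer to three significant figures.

Setup A: H = 135²/(22×0.058) + 135 ≈ 14417.9 mm; DoF = Df − Dn = 2795.48 − 2041.91 ≈ 753.57 mm.
Setup B: H = 105²/(16×0.016) + 105 ≈ 43171.4 mm; DoF = Df − Dn = 5324.3 − 4287.6 ≈ 1036.7 mm.
Ratio = 1036.7 / 753.57 ≈ 1.38.

1.38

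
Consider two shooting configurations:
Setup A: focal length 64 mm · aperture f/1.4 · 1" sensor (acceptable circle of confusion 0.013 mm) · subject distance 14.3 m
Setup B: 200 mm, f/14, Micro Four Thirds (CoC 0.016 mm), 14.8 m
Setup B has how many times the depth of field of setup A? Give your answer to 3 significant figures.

1.34

Setup A: H = 64²/(1.4×0.013) + 64 ≈ 225118.9 mm; DoF = Df − Dn = 15265.6 − 13449.3 ≈ 1816.3 mm.
Setup B: H = 200²/(14×0.016) + 200 ≈ 178771.4 mm; DoF = Df − Dn = 16117.8 − 13681.4 ≈ 2436.4 mm.
Ratio = 2436.4 / 1816.3 ≈ 1.34.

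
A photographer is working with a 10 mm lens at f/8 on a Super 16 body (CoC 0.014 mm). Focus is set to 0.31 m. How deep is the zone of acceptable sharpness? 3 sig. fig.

235 mm

Hyperfocal distance H = f²/(N·c) + f = 10²/(8 × 0.014) + 10 = 100/0.112 + 10 ≈ 902.9 mm ≈ 0.903 m.
Near limit Dn = s·(H − f)/(H + s − 2f) = 310 × (902.9 − 10) / (902.9 + 310 − 2 × 10) = 310 × 892.9 / 1192.9 ≈ 232.04 mm.
Far limit Df = s·(H − f)/(H − s) = 310 × (902.9 − 10) / (902.9 − 310) = 310 × 892.9 / 592.9 ≈ 466.87 mm.
Depth of field = Df − Dn = 466.87 − 232.04 ≈ 234.83 mm.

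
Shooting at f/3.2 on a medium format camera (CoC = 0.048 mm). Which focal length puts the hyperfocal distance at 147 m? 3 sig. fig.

From H = f²/(N·c) + f, with f ≪ H: f ≈ √(H·N·c) = √(147000 × 3.2 × 0.048) = √22579 ≈ 150.3 mm.
The +f correction barely moves this — solving exactly, f² + N·c·f − N·c·H = 0 ⇒ f = (−N·c + √((N·c)² + 4·N·c·H))/2 = (−0.1536 + √90317)/2 ≈ 150.19 mm, so f ≈ 150 mm.

150 mm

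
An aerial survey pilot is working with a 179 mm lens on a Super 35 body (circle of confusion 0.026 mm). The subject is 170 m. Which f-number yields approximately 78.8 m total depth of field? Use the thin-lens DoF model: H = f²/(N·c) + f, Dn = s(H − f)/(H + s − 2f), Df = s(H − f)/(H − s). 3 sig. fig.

f/1.60

Write h = H − f = f²/(N·c). The thin-lens limits are Dn = s·h/(h + (s−f)) and Df = s·h/(h − (s−f)), so DoF = Df − Dn = 2·s·(s−f)·h / (h² − (s−f)²).
That is a quadratic in h: DoF·h² − 2·s·(s−f)·h − DoF·(s−f)² = 0 ⇒ h = (s−f)·(s + √(s² + DoF²)) / DoF = 169821 × (170000 + √(170000² + 78800²)) / 78800 = 169821 × (170000 + 187375) / 78800 ≈ 770175 mm.
Then N = f²/(c·h) = 179² / (0.026 × 770175) = 32041 / 20025 ≈ 1.60.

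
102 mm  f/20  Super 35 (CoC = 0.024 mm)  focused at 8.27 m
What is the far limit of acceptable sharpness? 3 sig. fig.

13.3 m

Hyperfocal distance H = f²/(N·c) + f = 102²/(20 × 0.024) + 102 = 10404/0.48 + 102 ≈ 21777.0 mm ≈ 21.78 m.
Far limit Df = s·(H − f)/(H − s) = 8270 × (21777.0 − 102) / (21777.0 − 8270) = 8270 × 21675.0 / 13507.0 ≈ 13271 mm ≈ 13.3 m.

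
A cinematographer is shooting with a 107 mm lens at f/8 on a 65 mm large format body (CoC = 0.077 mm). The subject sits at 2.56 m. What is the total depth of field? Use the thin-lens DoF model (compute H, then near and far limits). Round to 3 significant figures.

Hyperfocal distance H = f²/(N·c) + f = 107²/(8 × 0.077) + 107 = 11449/0.616 + 107 ≈ 18693.0 mm ≈ 18.69 m.
Near limit Dn = s·(H − f)/(H + s − 2f) = 2560 × (18693.0 − 107) / (18693.0 + 2560 − 2 × 107) = 2560 × 18586.0 / 21039.0 ≈ 2261.52 mm.
Far limit Df = s·(H − f)/(H − s) = 2560 × (18693.0 − 107) / (18693.0 − 2560) = 2560 × 18586.0 / 16133.0 ≈ 2949.24 mm.
Depth of field = Df − Dn = 2949.24 − 2261.52 ≈ 687.72 mm ≈ 0.688 m.

0.688 m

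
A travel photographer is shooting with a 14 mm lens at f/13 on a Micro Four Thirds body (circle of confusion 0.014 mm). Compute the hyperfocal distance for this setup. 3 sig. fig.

1.09 m

Hyperfocal distance H = f²/(N·c) + f = 14²/(13 × 0.014) + 14 = 196/0.182 + 14 ≈ 1090.9 mm ≈ 1.09 m.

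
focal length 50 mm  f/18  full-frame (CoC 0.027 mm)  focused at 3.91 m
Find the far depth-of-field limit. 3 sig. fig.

15.7 m

Hyperfocal distance H = f²/(N·c) + f = 50²/(18 × 0.027) + 50 = 2500/0.486 + 50 ≈ 5194.0 mm ≈ 5.194 m.
Far limit Df = s·(H − f)/(H − s) = 3910 × (5194.0 − 50) / (5194.0 − 3910) = 3910 × 5144.0 / 1284.0 ≈ 15664 mm ≈ 15.7 m.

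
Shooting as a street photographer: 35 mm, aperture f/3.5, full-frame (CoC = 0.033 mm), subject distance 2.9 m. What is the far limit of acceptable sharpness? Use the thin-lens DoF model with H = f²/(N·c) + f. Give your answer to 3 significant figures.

Hyperfocal distance H = f²/(N·c) + f = 35²/(3.5 × 0.033) + 35 = 1225/0.1155 + 35 ≈ 10641.1 mm ≈ 10.64 m.
Far limit Df = s·(H − f)/(H − s) = 2900 × (10641.1 − 35) / (10641.1 − 2900) = 2900 × 10606.1 / 7741.1 ≈ 3973.3 mm ≈ 3.97 m.

3.97 m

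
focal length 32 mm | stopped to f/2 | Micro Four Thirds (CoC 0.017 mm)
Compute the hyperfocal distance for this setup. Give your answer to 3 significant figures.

Hyperfocal distance H = f²/(N·c) + f = 32²/(2 × 0.017) + 32 = 1024/0.034 + 32 ≈ 30149.6 mm ≈ 30.1 m.

30.1 m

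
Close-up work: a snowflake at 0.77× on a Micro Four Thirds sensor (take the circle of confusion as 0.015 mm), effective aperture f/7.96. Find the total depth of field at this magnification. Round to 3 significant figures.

0.403 mm

At magnification m, DoF ≈ 2·N_eff·c/m² = 2 × 7.96 × 0.015 / 0.77² = 0.2388 / 0.5929 ≈ 0.403 mm.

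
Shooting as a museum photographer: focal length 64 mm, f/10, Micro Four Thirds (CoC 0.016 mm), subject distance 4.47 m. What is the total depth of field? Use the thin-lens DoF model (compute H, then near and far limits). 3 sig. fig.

Hyperfocal distance H = f²/(N·c) + f = 64²/(10 × 0.016) + 64 = 4096/0.16 + 64 ≈ 25664.0 mm ≈ 25.66 m.
Near limit Dn = s·(H − f)/(H + s − 2f) = 4470 × (25664.0 − 64) / (25664.0 + 4470 − 2 × 64) = 4470 × 25600.0 / 30006.0 ≈ 3813.6 mm.
Far limit Df = s·(H − f)/(H − s) = 4470 × (25664.0 − 64) / (25664.0 − 4470) = 4470 × 25600.0 / 21194.0 ≈ 5399.3 mm.
Depth of field = Df − Dn = 5399.3 − 3813.6 ≈ 1585.7 mm ≈ 1.59 m.

1.59 m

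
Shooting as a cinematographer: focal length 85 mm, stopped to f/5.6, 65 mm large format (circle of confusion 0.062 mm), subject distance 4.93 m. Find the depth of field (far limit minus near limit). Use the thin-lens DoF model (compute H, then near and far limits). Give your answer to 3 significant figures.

Hyperfocal distance H = f²/(N·c) + f = 85²/(5.6 × 0.062) + 85 = 7225/0.3472 + 85 ≈ 20894.3 mm ≈ 20.89 m.
Near limit Dn = s·(H − f)/(H + s − 2f) = 4930 × (20894.3 − 85) / (20894.3 + 4930 − 2 × 85) = 4930 × 20809.3 / 25654.3 ≈ 3998.9 mm.
Far limit Df = s·(H − f)/(H − s) = 4930 × (20894.3 − 85) / (20894.3 − 4930) = 4930 × 20809.3 / 15964.3 ≈ 6426.2 mm.
Depth of field = Df − Dn = 6426.2 − 3998.9 ≈ 2427.3 mm ≈ 2.43 m.

2.43 m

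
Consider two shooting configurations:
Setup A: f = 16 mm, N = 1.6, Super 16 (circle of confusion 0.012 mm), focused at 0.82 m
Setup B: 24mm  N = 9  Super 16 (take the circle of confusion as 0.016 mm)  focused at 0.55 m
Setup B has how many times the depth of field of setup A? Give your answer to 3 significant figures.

Setup A: H = 16²/(1.6×0.012) + 16 ≈ 13349.3 mm; DoF = Df − Dn = 872.619 − 773.366 ≈ 99.253 mm.
Setup B: H = 24²/(9×0.016) + 24 ≈ 4024.0 mm; DoF = Df − Dn = 633.28 − 486.08 ≈ 147.20 mm.
Ratio = 147.20 / 99.253 ≈ 1.48.

1.48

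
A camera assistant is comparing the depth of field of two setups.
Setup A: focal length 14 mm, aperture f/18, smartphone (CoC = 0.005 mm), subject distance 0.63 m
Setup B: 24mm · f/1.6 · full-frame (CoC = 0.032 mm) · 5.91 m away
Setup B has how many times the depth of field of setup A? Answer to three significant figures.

Setup A: H = 14²/(18×0.005) + 14 ≈ 2191.8 mm; DoF = Df − Dn = 878.49 − 491.09 ≈ 387.40 mm.
Setup B: H = 24²/(1.6×0.032) + 24 ≈ 11274.0 mm; DoF = Df − Dn = 12395.1 − 3880.0 ≈ 8515.1 mm.
Ratio = 8515.1 / 387.40 ≈ 22.0.

22.0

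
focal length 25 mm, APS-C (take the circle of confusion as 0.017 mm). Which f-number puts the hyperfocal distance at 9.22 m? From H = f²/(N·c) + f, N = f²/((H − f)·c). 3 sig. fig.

f/4

Rearrange H = f²/(N·c) + f for N: N = f² / ((H − f)·c).
N = 25² / ((9220 − 25) × 0.017) = 625 / 156.3 ≈ 4.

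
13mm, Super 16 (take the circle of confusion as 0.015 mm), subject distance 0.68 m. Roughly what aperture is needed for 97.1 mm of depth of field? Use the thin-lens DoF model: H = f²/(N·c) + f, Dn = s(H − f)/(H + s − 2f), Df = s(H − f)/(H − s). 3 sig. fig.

f/1.20

Write h = H − f = f²/(N·c). The thin-lens limits are Dn = s·h/(h + (s−f)) and Df = s·h/(h − (s−f)), so DoF = Df − Dn = 2·s·(s−f)·h / (h² − (s−f)²).
That is a quadratic in h: DoF·h² − 2·s·(s−f)·h − DoF·(s−f)² = 0 ⇒ h = (s−f)·(s + √(s² + DoF²)) / DoF = 667 × (680 + √(680² + 97.1²)) / 97.1 = 667 × (680 + 686.898) / 97.1 ≈ 9389.5 mm.
Then N = f²/(c·h) = 13² / (0.015 × 9389.5) = 169 / 140.84 ≈ 1.20.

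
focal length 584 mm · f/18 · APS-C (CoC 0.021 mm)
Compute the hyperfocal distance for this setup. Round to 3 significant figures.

Hyperfocal distance H = f²/(N·c) + f = 584²/(18 × 0.021) + 584 = 341056/0.378 + 584 ≈ 902848.6 mm ≈ 903 m.

903 m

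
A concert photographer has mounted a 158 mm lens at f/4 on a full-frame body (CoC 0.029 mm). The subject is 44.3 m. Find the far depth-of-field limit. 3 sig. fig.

55.7 m

Hyperfocal distance H = f²/(N·c) + f = 158²/(4 × 0.029) + 158 = 24964/0.116 + 158 ≈ 215364.9 mm ≈ 215.4 m.
Far limit Df = s·(H − f)/(H − s) = 44300 × (215364.9 − 158) / (215364.9 − 44300) = 44300 × 215206.9 / 171064.9 ≈ 55731 mm ≈ 55.7 m.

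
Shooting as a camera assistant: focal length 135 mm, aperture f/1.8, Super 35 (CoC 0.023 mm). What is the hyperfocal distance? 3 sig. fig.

Hyperfocal distance H = f²/(N·c) + f = 135²/(1.8 × 0.023) + 135 = 18225/0.0414 + 135 ≈ 440352.4 mm ≈ 440 m.

440 m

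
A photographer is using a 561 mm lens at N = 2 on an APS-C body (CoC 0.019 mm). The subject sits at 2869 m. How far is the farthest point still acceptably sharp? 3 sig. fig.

Hyperfocal distance H = f²/(N·c) + f = 561²/(2 × 0.019) + 561 = 314721/0.038 + 561 ≈ 8282692.6 mm ≈ 8283 m.
Far limit Df = s·(H − f)/(H − s) = 2869000 × (8282692.6 − 561) / (8282692.6 − 2869000) = 2869000 × 8282131.6 / 5413692.6 ≈ 4389136 mm ≈ 4390 m.

4390 m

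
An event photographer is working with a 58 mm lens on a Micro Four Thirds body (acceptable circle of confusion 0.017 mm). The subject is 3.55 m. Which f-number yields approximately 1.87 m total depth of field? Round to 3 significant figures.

f/14

Write h = H − f = f²/(N·c). The thin-lens limits are Dn = s·h/(h + (s−f)) and Df = s·h/(h − (s−f)), so DoF = Df − Dn = 2·s·(s−f)·h / (h² − (s−f)²).
That is a quadratic in h: DoF·h² − 2·s·(s−f)·h − DoF·(s−f)² = 0 ⇒ h = (s−f)·(s + √(s² + DoF²)) / DoF = 3492 × (3550 + √(3550² + 1870²)) / 1870 = 3492 × (3550 + 4012.41) / 1870 ≈ 14122 mm.
Then N = f²/(c·h) = 58² / (0.017 × 14122) = 3364 / 240.07 ≈ 14.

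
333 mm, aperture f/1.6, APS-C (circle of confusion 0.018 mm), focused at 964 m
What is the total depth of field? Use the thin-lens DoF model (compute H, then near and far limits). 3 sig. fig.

515 m

Hyperfocal distance H = f²/(N·c) + f = 333²/(1.6 × 0.018) + 333 = 110889/0.0288 + 333 ≈ 3850645.5 mm ≈ 3851 m.
Near limit Dn = s·(H − f)/(H + s − 2f) = 964000 × (3850645.5 − 333) / (3850645.5 + 964000 − 2 × 333) = 964000 × 3850312.5 / 4813979.5 ≈ 771026 mm.
Far limit Df = s·(H − f)/(H − s) = 964000 × (3850645.5 − 333) / (3850645.5 − 964000) = 964000 × 3850312.5 / 2886645.5 ≈ 1285818 mm.
Depth of field = Df − Dn = 1285818 − 771026 ≈ 514792 mm ≈ 515 m.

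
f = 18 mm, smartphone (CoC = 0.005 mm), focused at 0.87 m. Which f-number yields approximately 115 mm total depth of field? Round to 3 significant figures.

Write h = H − f = f²/(N·c). The thin-lens limits are Dn = s·h/(h + (s−f)) and Df = s·h/(h − (s−f)), so DoF = Df − Dn = 2·s·(s−f)·h / (h² − (s−f)²).
That is a quadratic in h: DoF·h² − 2·s·(s−f)·h − DoF·(s−f)² = 0 ⇒ h = (s−f)·(s + √(s² + DoF²)) / DoF = 852 × (870 + √(870² + 115²)) / 115 = 852 × (870 + 877.568) / 115 ≈ 12947 mm.
Then N = f²/(c·h) = 18² / (0.005 × 12947) = 324 / 64.736 ≈ 5.

f/5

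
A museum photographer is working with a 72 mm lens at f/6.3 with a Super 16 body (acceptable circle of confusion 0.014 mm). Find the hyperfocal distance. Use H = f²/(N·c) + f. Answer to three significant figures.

Hyperfocal distance H = f²/(N·c) + f = 72²/(6.3 × 0.014) + 72 = 5184/0.0882 + 72 ≈ 58847.5 mm ≈ 58.8 m.

58.8 m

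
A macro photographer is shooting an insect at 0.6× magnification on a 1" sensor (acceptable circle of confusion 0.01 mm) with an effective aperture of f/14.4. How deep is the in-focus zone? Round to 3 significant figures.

0.800 mm

At magnification m, DoF ≈ 2·N_eff·c/m² = 2 × 14.4 × 0.01 / 0.6² = 0.288 / 0.36 ≈ 0.8 mm.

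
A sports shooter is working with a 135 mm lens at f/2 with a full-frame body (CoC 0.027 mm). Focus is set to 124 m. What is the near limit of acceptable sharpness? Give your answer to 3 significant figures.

90.7 m

Hyperfocal distance H = f²/(N·c) + f = 135²/(2 × 0.027) + 135 = 18225/0.054 + 135 ≈ 337635.0 mm ≈ 337.6 m.
Near limit Dn = s·(H − f)/(H + s − 2f) = 124000 × (337635.0 − 135) / (337635.0 + 124000 − 2 × 135) = 124000 × 337500.0 / 461365.0 ≈ 90709 mm ≈ 90.7 m.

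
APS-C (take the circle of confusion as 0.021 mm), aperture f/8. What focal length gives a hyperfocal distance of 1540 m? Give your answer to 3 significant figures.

From H = f²/(N·c) + f, with f ≪ H: f ≈ √(H·N·c) = √(1540000 × 8 × 0.021) = √258720 ≈ 508.6 mm.
The +f correction barely moves this — solving exactly, f² + N·c·f − N·c·H = 0 ⇒ f = (−N·c + √((N·c)² + 4·N·c·H))/2 = (−0.168 + √1034880)/2 ≈ 508.56 mm, so f ≈ 509 mm.

509 mm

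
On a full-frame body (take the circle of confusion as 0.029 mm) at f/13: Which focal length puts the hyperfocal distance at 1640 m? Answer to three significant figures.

From H = f²/(N·c) + f, with f ≪ H: f ≈ √(H·N·c) = √(1640000 × 13 × 0.029) = √618280 ≈ 786.3 mm.
The +f correction barely moves this — solving exactly, f² + N·c·f − N·c·H = 0 ⇒ f = (−N·c + √((N·c)² + 4·N·c·H))/2 = (−0.377 + √2473120)/2 ≈ 786.12 mm, so f ≈ 786 mm.

786 mm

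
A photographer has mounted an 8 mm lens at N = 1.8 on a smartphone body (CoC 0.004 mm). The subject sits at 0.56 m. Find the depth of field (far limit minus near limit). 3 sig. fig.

Hyperfocal distance H = f²/(N·c) + f = 8²/(1.8 × 0.004) + 8 = 64/0.0072 + 8 ≈ 8896.9 mm ≈ 8.897 m.
Near limit Dn = s·(H − f)/(H + s − 2f) = 560 × (8896.9 − 8) / (8896.9 + 560 − 2 × 8) = 560 × 8888.9 / 9440.9 ≈ 527.257 mm.
Far limit Df = s·(H − f)/(H − s) = 560 × (8896.9 − 8) / (8896.9 − 560) = 560 × 8888.9 / 8336.9 ≈ 597.079 mm.
Depth of field = Df − Dn = 597.079 − 527.257 ≈ 69.822 mm.

69.8 mm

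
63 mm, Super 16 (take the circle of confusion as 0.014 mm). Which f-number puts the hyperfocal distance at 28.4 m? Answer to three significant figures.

Rearrange H = f²/(N·c) + f for N: N = f² / ((H − f)·c).
N = 63² / ((28400 − 63) × 0.014) = 3969 / 396.7 ≈ 10.

f/10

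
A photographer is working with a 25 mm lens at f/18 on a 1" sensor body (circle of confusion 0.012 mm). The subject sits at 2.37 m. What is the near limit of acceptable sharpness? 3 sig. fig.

1.31 m

Hyperfocal distance H = f²/(N·c) + f = 25²/(18 × 0.012) + 25 = 625/0.216 + 25 ≈ 2918.5 mm ≈ 2.919 m.
Near limit Dn = s·(H − f)/(H + s − 2f) = 2370 × (2918.5 − 25) / (2918.5 + 2370 − 2 × 25) = 2370 × 2893.5 / 5238.5 ≈ 1309.1 mm ≈ 1.31 m.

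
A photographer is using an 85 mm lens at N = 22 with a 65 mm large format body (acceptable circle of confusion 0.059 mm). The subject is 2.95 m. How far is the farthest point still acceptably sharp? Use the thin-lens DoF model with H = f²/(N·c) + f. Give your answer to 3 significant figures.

Hyperfocal distance H = f²/(N·c) + f = 85²/(22 × 0.059) + 85 = 7225/1.298 + 85 ≈ 5651.3 mm ≈ 5.651 m.
Far limit Df = s·(H − f)/(H − s) = 2950 × (5651.3 − 85) / (5651.3 − 2950) = 2950 × 5566.3 / 2701.3 ≈ 6078.8 mm ≈ 6.08 m.

6.08 m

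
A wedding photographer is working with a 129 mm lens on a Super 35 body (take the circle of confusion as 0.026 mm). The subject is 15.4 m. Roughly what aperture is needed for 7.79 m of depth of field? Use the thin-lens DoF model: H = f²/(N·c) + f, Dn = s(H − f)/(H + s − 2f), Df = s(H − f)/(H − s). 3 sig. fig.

f/10

Write h = H − f = f²/(N·c). The thin-lens limits are Dn = s·h/(h + (s−f)) and Df = s·h/(h − (s−f)), so DoF = Df − Dn = 2·s·(s−f)·h / (h² − (s−f)²).
That is a quadratic in h: DoF·h² − 2·s·(s−f)·h − DoF·(s−f)² = 0 ⇒ h = (s−f)·(s + √(s² + DoF²)) / DoF = 15271 × (15400 + √(15400² + 7790²)) / 7790 = 15271 × (15400 + 17258.2) / 7790 ≈ 64021 mm.
Then N = f²/(c·h) = 129² / (0.026 × 64021) = 16641 / 1664.5 ≈ 10.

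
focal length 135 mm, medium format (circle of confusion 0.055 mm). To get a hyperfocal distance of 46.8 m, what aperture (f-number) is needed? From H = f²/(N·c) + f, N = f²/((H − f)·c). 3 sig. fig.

Rearrange H = f²/(N·c) + f for N: N = f² / ((H − f)·c).
N = 135² / ((46800 − 135) × 0.055) = 18225 / 2567 ≈ 7.10.

f/7.10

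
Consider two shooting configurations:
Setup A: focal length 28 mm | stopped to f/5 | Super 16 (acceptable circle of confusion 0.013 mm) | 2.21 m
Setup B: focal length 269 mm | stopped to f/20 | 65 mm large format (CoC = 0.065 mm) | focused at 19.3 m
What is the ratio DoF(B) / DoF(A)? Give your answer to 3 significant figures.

18.1

Setup A: H = 28²/(5×0.013) + 28 ≈ 12089.5 mm; DoF = Df − Dn = 2698.10 − 1871.45 ≈ 826.65 mm.
Setup B: H = 269²/(20×0.065) + 269 ≈ 55931.3 mm; DoF = Df − Dn = 29327 − 14383 ≈ 14944 mm.
Ratio = 14944 / 826.65 ≈ 18.1.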